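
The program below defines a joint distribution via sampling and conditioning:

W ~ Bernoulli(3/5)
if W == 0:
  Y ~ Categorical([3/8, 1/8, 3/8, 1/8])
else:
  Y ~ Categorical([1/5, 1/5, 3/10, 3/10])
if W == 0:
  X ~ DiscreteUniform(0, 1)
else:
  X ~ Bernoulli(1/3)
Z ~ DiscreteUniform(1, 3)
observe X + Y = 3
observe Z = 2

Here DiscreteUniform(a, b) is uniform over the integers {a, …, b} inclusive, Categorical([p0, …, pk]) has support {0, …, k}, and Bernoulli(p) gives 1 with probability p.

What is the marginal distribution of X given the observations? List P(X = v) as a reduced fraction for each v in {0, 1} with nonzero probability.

P(X=0) = 29/56, P(X=1) = 27/56

Enumerate traces; 4 have nonzero weight after conditioning:
  (W=0, Y=2, X=1, Z=2) weight 1/40
  (W=0, Y=3, X=0, Z=2) weight 1/120
  (W=1, Y=2, X=1, Z=2) weight 1/50
  (W=1, Y=3, X=0, Z=2) weight 1/25
Group by X:
  weight(X=0) = 29/600
  weight(X=1) = 9/200
Total weight = 29/600 + 9/200 = 7/75
P(X=0 | obs) = 29/600 / 7/75 = 29/56
P(X=1 | obs) = 9/200 / 7/75 = 27/56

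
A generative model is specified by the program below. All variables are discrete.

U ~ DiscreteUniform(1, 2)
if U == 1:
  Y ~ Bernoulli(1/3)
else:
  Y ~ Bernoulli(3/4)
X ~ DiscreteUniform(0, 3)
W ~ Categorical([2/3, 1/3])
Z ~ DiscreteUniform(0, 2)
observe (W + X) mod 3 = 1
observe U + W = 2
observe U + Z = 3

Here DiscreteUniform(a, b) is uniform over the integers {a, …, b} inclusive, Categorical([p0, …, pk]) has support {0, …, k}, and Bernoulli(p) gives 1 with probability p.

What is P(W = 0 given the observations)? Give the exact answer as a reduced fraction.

P(W = 0 | obs) = 1/2

Enumerate traces; 6 have nonzero weight after conditioning:
  (U=1, Y=0, X=0, W=1, Z=2) weight 1/108
  (U=1, Y=0, X=3, W=1, Z=2) weight 1/108
  (U=1, Y=1, X=0, W=1, Z=2) weight 1/216
  (U=1, Y=1, X=3, W=1, Z=2) weight 1/216
  (U=2, Y=0, X=1, W=0, Z=1) weight 1/144
  (U=2, Y=1, X=1, W=0, Z=1) weight 1/48
Group by W:
  weight(W=0) = 1/36
  weight(W=1) = 1/36
Total weight = 1/36 + 1/36 = 1/18
P(W=0 | obs) = 1/36 / 1/18 = 1/2
P(W=1 | obs) = 1/36 / 1/18 = 1/2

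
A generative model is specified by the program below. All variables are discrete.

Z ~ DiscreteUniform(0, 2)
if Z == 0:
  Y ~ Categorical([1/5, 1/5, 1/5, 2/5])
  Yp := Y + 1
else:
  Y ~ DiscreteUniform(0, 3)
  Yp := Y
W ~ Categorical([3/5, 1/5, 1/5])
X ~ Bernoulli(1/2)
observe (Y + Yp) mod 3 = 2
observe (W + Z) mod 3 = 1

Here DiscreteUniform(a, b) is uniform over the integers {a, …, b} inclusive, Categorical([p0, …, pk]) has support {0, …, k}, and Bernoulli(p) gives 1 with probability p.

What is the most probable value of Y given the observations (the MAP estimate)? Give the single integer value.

Enumerate traces; 6 have nonzero weight after conditioning:
  (Z=0, Y=2, W=1, X=0) weight 1/150
  (Z=0, Y=2, W=1, X=1) weight 1/150
  (Z=1, Y=1, W=0, X=0) weight 1/40
  (Z=1, Y=1, W=0, X=1) weight 1/40
  (Z=2, Y=1, W=2, X=0) weight 1/120
  (Z=2, Y=1, W=2, X=1) weight 1/120
Group by Y:
  weight(Y=1) = 1/15
  weight(Y=2) = 1/75
Total weight = 1/15 + 1/75 = 2/25
P(Y=1 | obs) = 1/15 / 2/25 = 5/6
P(Y=2 | obs) = 1/75 / 2/25 = 1/6
argmax = 1

argmax_v P(Y = v | obs) = 1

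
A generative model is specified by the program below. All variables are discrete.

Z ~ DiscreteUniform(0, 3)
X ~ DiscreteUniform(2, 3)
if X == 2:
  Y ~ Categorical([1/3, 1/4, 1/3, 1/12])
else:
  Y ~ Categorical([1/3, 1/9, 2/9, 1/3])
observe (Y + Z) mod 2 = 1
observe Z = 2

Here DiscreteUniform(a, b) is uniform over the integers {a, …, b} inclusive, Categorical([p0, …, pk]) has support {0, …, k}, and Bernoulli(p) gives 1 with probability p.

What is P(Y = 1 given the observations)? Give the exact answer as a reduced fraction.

P(Y = 1 | obs) = 13/28

Enumerate traces; 4 have nonzero weight after conditioning:
  (Z=2, X=2, Y=1) weight 1/32
  (Z=2, X=2, Y=3) weight 1/96
  (Z=2, X=3, Y=1) weight 1/72
  (Z=2, X=3, Y=3) weight 1/24
Group by Y:
  weight(Y=1) = 13/288
  weight(Y=3) = 5/96
Total weight = 13/288 + 5/96 = 7/72
P(Y=1 | obs) = 13/288 / 7/72 = 13/28
P(Y=3 | obs) = 5/96 / 7/72 = 15/28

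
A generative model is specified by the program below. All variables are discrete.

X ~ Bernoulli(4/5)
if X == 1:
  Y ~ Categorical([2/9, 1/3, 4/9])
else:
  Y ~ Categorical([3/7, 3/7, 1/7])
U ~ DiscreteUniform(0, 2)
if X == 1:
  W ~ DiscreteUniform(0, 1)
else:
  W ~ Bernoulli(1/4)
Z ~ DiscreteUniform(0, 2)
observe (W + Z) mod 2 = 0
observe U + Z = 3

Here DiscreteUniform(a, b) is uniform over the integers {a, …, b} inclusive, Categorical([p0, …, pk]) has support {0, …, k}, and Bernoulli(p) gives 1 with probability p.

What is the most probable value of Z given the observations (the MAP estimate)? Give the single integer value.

argmax_v P(Z = v | obs) = 2

Enumerate traces; 12 have nonzero weight after conditioning:
  (X=0, Y=0, U=1, W=0, Z=2) weight 1/140
  (X=0, Y=0, U=2, W=1, Z=1) weight 1/420
  (X=0, Y=1, U=1, W=0, Z=2) weight 1/140
  (X=0, Y=1, U=2, W=1, Z=1) weight 1/420
  (X=0, Y=2, U=1, W=0, Z=2) weight 1/420
  (X=0, Y=2, U=2, W=1, Z=1) weight 1/1260
  (X=1, Y=0, U=1, W=0, Z=2) weight 4/405
  (X=1, Y=0, U=2, W=1, Z=1) weight 4/405
  … 4 more
Group by Z:
  weight(Z=1) = 1/20
  weight(Z=2) = 11/180
Total weight = 1/20 + 11/180 = 1/9
P(Z=1 | obs) = 1/20 / 1/9 = 9/20
P(Z=2 | obs) = 11/180 / 1/9 = 11/20
argmax = 2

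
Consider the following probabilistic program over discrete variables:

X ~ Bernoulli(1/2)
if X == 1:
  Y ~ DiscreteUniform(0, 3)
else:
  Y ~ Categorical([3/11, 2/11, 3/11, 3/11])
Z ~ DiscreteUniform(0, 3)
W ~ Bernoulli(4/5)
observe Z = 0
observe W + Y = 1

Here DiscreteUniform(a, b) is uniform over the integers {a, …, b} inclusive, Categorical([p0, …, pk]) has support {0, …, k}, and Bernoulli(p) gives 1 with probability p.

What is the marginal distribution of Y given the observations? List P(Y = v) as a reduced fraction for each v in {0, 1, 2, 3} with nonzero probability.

P(Y=0) = 92/111, P(Y=1) = 19/111

Enumerate traces; 4 have nonzero weight after conditioning:
  (X=0, Y=0, Z=0, W=1) weight 3/110
  (X=0, Y=1, Z=0, W=0) weight 1/220
  (X=1, Y=0, Z=0, W=1) weight 1/40
  (X=1, Y=1, Z=0, W=0) weight 1/160
Group by Y:
  weight(Y=0) = 23/440
  weight(Y=1) = 19/1760
Total weight = 23/440 + 19/1760 = 111/1760
P(Y=0 | obs) = 23/440 / 111/1760 = 92/111
P(Y=1 | obs) = 19/1760 / 111/1760 = 19/111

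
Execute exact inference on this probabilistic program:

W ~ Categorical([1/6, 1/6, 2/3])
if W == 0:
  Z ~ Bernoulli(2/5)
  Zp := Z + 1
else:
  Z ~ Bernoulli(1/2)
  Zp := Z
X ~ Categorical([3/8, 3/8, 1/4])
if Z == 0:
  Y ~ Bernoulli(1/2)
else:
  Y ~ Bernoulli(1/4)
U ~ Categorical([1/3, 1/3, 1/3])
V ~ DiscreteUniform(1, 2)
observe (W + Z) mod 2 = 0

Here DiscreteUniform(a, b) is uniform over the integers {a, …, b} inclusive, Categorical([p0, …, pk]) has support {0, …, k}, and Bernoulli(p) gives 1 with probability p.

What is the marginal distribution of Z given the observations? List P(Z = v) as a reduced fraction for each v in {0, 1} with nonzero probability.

P(Z=0) = 26/31, P(Z=1) = 5/31

Enumerate traces; 108 have nonzero weight after conditioning:
  (W=0, Z=0, X=0, Y=0, U=0, V=1) weight 1/320
  (W=0, Z=0, X=0, Y=0, U=0, V=2) weight 1/320
  (W=0, Z=0, X=0, Y=0, U=1, V=1) weight 1/320
  (W=0, Z=0, X=0, Y=0, U=1, V=2) weight 1/320
  (W=0, Z=0, X=0, Y=0, U=2, V=1) weight 1/320
  (W=0, Z=0, X=0, Y=0, U=2, V=2) weight 1/320
  (W=0, Z=0, X=0, Y=1, U=0, V=1) weight 1/320
  (W=0, Z=0, X=0, Y=1, U=0, V=2) weight 1/320
  (W=1, Z=1, X=0, Y=0, U=0, V=1) weight 1/256
  … 99 more
Group by Z:
  weight(Z=0) = 13/30
  weight(Z=1) = 1/12
Total weight = 13/30 + 1/12 = 31/60
P(Z=0 | obs) = 13/30 / 31/60 = 26/31
P(Z=1 | obs) = 1/12 / 31/60 = 5/31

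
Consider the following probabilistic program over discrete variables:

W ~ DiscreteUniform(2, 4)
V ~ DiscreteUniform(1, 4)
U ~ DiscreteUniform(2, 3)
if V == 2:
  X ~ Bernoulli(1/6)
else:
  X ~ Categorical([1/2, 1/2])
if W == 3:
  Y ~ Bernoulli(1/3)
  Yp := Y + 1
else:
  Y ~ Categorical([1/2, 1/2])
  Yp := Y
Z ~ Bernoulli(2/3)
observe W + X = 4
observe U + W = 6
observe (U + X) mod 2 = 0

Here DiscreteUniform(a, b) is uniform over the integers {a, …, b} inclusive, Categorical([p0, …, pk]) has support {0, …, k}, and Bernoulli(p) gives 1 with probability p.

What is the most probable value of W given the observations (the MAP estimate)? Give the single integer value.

argmax_v P(W = v | obs) = 4

Enumerate traces; 32 have nonzero weight after conditioning:
  (W=3, V=1, U=3, X=1, Y=0, Z=0) weight 1/216
  (W=3, V=1, U=3, X=1, Y=0, Z=1) weight 1/108
  (W=3, V=1, U=3, X=1, Y=1, Z=0) weight 1/432
  (W=3, V=1, U=3, X=1, Y=1, Z=1) weight 1/216
  (W=3, V=2, U=3, X=1, Y=0, Z=0) weight 1/648
  (W=3, V=2, U=3, X=1, Y=0, Z=1) weight 1/324
  (W=3, V=2, U=3, X=1, Y=1, Z=0) weight 1/1296
  (W=3, V=2, U=3, X=1, Y=1, Z=1) weight 1/648
  (W=4, V=1, U=2, X=0, Y=0, Z=0) weight 1/288
  … 23 more
Group by W:
  weight(W=3) = 5/72
  weight(W=4) = 7/72
Total weight = 5/72 + 7/72 = 1/6
P(W=3 | obs) = 5/72 / 1/6 = 5/12
P(W=4 | obs) = 7/72 / 1/6 = 7/12
argmax = 4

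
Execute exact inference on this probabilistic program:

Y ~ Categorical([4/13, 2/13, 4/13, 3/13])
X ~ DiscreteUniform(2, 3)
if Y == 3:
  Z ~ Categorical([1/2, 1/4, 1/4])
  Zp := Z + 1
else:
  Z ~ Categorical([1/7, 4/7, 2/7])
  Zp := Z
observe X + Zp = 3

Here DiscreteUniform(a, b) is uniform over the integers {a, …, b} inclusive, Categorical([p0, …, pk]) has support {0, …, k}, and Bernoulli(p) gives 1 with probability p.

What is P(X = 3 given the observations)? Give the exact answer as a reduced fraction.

P(X = 3 | obs) = 20/121

Enumerate traces; 7 have nonzero weight after conditioning:
  (Y=0, X=2, Z=1) weight 8/91
  (Y=0, X=3, Z=0) weight 2/91
  (Y=1, X=2, Z=1) weight 4/91
  (Y=1, X=3, Z=0) weight 1/91
  (Y=2, X=2, Z=1) weight 8/91
  (Y=2, X=3, Z=0) weight 2/91
  (Y=3, X=2, Z=0) weight 3/52
Group by X:
  weight(X=2) = 101/364
  weight(X=3) = 5/91
Total weight = 101/364 + 5/91 = 121/364
P(X=2 | obs) = 101/364 / 121/364 = 101/121
P(X=3 | obs) = 5/91 / 121/364 = 20/121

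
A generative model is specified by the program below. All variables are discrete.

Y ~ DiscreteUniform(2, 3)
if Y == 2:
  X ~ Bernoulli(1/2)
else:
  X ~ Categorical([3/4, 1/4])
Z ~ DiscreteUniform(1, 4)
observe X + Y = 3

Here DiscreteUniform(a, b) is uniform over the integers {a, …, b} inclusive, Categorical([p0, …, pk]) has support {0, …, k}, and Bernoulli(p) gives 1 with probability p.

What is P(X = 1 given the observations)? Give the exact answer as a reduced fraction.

P(X = 1 | obs) = 2/5

Enumerate traces; 8 have nonzero weight after conditioning:
  (Y=2, X=1, Z=1) weight 1/16
  (Y=2, X=1, Z=2) weight 1/16
  (Y=2, X=1, Z=3) weight 1/16
  (Y=2, X=1, Z=4) weight 1/16
  (Y=3, X=0, Z=1) weight 3/32
  (Y=3, X=0, Z=2) weight 3/32
  (Y=3, X=0, Z=3) weight 3/32
  (Y=3, X=0, Z=4) weight 3/32
Group by X:
  weight(X=0) = 3/8
  weight(X=1) = 1/4
Total weight = 3/8 + 1/4 = 5/8
P(X=0 | obs) = 3/8 / 5/8 = 3/5
P(X=1 | obs) = 1/4 / 5/8 = 2/5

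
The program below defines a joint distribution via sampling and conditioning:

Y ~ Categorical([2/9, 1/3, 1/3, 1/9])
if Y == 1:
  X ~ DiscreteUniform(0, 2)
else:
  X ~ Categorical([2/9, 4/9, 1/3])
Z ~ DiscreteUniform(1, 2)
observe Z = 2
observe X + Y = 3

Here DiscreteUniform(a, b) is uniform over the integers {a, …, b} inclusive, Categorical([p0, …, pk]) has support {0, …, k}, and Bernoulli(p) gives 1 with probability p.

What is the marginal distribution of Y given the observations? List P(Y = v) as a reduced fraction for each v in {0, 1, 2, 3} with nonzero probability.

Enumerate traces; 3 have nonzero weight after conditioning:
  (Y=1, X=2, Z=2) weight 1/18
  (Y=2, X=1, Z=2) weight 2/27
  (Y=3, X=0, Z=2) weight 1/81
Group by Y:
  weight(Y=1) = 1/18
  weight(Y=2) = 2/27
  weight(Y=3) = 1/81
Total weight = 1/18 + 2/27 + 1/81 = 23/162
P(Y=1 | obs) = 1/18 / 23/162 = 9/23
P(Y=2 | obs) = 2/27 / 23/162 = 12/23
P(Y=3 | obs) = 1/81 / 23/162 = 2/23

P(Y=1) = 9/23, P(Y=2) = 12/23, P(Y=3) = 2/23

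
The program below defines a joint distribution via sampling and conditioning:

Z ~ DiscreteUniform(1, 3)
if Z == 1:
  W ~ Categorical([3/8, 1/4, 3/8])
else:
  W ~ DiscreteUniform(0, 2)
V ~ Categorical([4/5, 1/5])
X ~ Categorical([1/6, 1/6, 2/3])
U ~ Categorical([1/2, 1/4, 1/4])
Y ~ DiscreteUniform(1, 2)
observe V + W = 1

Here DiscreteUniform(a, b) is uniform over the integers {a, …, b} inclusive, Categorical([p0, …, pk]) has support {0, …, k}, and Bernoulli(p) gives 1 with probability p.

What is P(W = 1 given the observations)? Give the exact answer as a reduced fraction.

Enumerate traces; 108 have nonzero weight after conditioning:
  (Z=1, W=0, V=1, X=0, U=0, Y=1) weight 1/960
  (Z=1, W=0, V=1, X=0, U=0, Y=2) weight 1/960
  (Z=1, W=0, V=1, X=0, U=1, Y=1) weight 1/1920
  (Z=1, W=0, V=1, X=0, U=1, Y=2) weight 1/1920
  (Z=1, W=0, V=1, X=0, U=2, Y=1) weight 1/1920
  (Z=1, W=0, V=1, X=0, U=2, Y=2) weight 1/1920
  (Z=1, W=0, V=1, X=1, U=0, Y=1) weight 1/960
  (Z=1, W=0, V=1, X=1, U=0, Y=2) weight 1/960
  (Z=1, W=1, V=0, X=0, U=0, Y=1) weight 1/360
  … 99 more
Group by W:
  weight(W=0) = 5/72
  weight(W=1) = 11/45
Total weight = 5/72 + 11/45 = 113/360
P(W=0 | obs) = 5/72 / 113/360 = 25/113
P(W=1 | obs) = 11/45 / 113/360 = 88/113

P(W = 1 | obs) = 88/113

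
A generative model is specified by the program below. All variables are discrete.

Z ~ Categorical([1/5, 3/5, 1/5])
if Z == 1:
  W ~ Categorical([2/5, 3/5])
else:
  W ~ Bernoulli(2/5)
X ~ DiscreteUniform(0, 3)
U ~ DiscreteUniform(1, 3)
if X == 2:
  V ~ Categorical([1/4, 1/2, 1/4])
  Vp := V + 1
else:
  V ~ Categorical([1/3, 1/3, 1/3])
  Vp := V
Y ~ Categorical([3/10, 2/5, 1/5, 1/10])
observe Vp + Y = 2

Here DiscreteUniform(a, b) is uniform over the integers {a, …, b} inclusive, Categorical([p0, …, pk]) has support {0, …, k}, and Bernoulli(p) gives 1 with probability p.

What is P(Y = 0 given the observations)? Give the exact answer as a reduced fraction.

P(Y = 0 | obs) = 9/23

Enumerate traces; 198 have nonzero weight after conditioning:
  (Z=0, W=0, X=0, U=1, V=0, Y=2) weight 1/1500
  (Z=0, W=0, X=0, U=1, V=1, Y=1) weight 1/750
  (Z=0, W=0, X=0, U=1, V=2, Y=0) weight 1/1000
  (Z=0, W=0, X=0, U=2, V=0, Y=2) weight 1/1500
  (Z=0, W=0, X=0, U=2, V=1, Y=1) weight 1/750
  (Z=0, W=0, X=0, U=2, V=2, Y=0) weight 1/1000
  (Z=0, W=0, X=0, U=3, V=0, Y=2) weight 1/1500
  (Z=0, W=0, X=0, U=3, V=1, Y=1) weight 1/750
  … 190 more
Group by Y:
  weight(Y=0) = 9/80
  weight(Y=1) = 1/8
  weight(Y=2) = 1/20
Total weight = 9/80 + 1/8 + 1/20 = 23/80
P(Y=0 | obs) = 9/80 / 23/80 = 9/23
P(Y=1 | obs) = 1/8 / 23/80 = 10/23
P(Y=2 | obs) = 1/20 / 23/80 = 4/23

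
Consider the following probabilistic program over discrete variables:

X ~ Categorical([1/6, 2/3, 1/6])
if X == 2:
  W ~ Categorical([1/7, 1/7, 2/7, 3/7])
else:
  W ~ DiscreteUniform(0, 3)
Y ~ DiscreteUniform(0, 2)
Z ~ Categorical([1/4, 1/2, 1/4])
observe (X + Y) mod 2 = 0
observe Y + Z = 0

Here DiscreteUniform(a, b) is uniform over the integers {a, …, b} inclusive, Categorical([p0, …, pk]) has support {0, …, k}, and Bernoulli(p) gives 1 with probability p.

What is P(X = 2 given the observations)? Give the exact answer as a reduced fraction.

Enumerate traces; 8 have nonzero weight after conditioning:
  (X=0, W=0, Y=0, Z=0) weight 1/288
  (X=0, W=1, Y=0, Z=0) weight 1/288
  (X=0, W=2, Y=0, Z=0) weight 1/288
  (X=0, W=3, Y=0, Z=0) weight 1/288
  (X=2, W=0, Y=0, Z=0) weight 1/504
  (X=2, W=1, Y=0, Z=0) weight 1/504
  (X=2, W=2, Y=0, Z=0) weight 1/252
  (X=2, W=3, Y=0, Z=0) weight 1/168
Group by X:
  weight(X=0) = 1/72
  weight(X=2) = 1/72
Total weight = 1/72 + 1/72 = 1/36
P(X=0 | obs) = 1/72 / 1/36 = 1/2
P(X=2 | obs) = 1/72 / 1/36 = 1/2

P(X = 2 | obs) = 1/2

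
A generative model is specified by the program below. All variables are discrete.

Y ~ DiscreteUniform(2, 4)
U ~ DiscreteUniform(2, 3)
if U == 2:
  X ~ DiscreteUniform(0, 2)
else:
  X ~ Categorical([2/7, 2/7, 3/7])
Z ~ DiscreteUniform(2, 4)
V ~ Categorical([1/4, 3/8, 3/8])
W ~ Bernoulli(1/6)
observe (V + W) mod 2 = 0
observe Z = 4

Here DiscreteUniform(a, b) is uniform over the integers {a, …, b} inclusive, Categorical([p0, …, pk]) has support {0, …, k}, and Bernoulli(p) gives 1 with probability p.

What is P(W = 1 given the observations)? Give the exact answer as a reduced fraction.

Enumerate traces; 54 have nonzero weight after conditioning:
  (Y=2, U=2, X=0, Z=4, V=0, W=0) weight 5/1296
  (Y=2, U=2, X=0, Z=4, V=1, W=1) weight 1/864
  (Y=2, U=2, X=0, Z=4, V=2, W=0) weight 5/864
  (Y=2, U=2, X=1, Z=4, V=0, W=0) weight 5/1296
  (Y=2, U=2, X=1, Z=4, V=1, W=1) weight 1/864
  (Y=2, U=2, X=1, Z=4, V=2, W=0) weight 5/864
  (Y=2, U=2, X=2, Z=4, V=0, W=0) weight 5/1296
  (Y=2, U=2, X=2, Z=4, V=1, W=1) weight 1/864
  … 46 more
Group by W:
  weight(W=0) = 25/144
  weight(W=1) = 1/48
Total weight = 25/144 + 1/48 = 7/36
P(W=0 | obs) = 25/144 / 7/36 = 25/28
P(W=1 | obs) = 1/48 / 7/36 = 3/28

P(W = 1 | obs) = 3/28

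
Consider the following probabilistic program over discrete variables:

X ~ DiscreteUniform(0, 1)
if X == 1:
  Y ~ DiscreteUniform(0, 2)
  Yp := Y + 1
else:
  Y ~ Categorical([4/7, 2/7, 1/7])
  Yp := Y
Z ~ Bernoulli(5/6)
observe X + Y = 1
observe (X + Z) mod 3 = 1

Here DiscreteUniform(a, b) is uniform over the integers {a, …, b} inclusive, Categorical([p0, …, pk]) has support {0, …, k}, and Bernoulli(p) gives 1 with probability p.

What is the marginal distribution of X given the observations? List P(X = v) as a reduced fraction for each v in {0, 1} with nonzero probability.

Enumerate traces; 2 have nonzero weight after conditioning:
  (X=0, Y=1, Z=1) weight 5/42
  (X=1, Y=0, Z=0) weight 1/36
Group by X:
  weight(X=0) = 5/42
  weight(X=1) = 1/36
Total weight = 5/42 + 1/36 = 37/252
P(X=0 | obs) = 5/42 / 37/252 = 30/37
P(X=1 | obs) = 1/36 / 37/252 = 7/37

P(X=0) = 30/37, P(X=1) = 7/37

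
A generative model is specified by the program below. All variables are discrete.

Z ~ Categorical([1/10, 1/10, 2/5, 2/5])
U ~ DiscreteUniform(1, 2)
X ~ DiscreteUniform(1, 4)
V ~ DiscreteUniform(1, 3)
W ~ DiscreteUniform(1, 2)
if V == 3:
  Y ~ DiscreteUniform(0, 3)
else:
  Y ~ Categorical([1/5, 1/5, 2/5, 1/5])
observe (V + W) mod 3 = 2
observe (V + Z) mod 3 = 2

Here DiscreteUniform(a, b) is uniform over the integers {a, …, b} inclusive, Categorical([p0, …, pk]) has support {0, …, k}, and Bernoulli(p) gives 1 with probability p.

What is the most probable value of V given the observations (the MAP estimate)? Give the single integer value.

Enumerate traces; 64 have nonzero weight after conditioning:
  (Z=1, U=1, X=1, V=1, W=1, Y=0) weight 1/2400
  (Z=1, U=1, X=1, V=1, W=1, Y=1) weight 1/2400
  (Z=1, U=1, X=1, V=1, W=1, Y=2) weight 1/1200
  (Z=1, U=1, X=1, V=1, W=1, Y=3) weight 1/2400
  (Z=1, U=1, X=2, V=1, W=1, Y=0) weight 1/2400
  (Z=1, U=1, X=2, V=1, W=1, Y=1) weight 1/2400
  (Z=1, U=1, X=2, V=1, W=1, Y=2) weight 1/1200
  (Z=1, U=1, X=2, V=1, W=1, Y=3) weight 1/2400
  (Z=2, U=1, X=1, V=3, W=2, Y=0) weight 1/480
  … 55 more
Group by V:
  weight(V=1) = 1/60
  weight(V=3) = 1/15
Total weight = 1/60 + 1/15 = 1/12
P(V=1 | obs) = 1/60 / 1/12 = 1/5
P(V=3 | obs) = 1/15 / 1/12 = 4/5
argmax = 3

argmax_v P(V = v | obs) = 3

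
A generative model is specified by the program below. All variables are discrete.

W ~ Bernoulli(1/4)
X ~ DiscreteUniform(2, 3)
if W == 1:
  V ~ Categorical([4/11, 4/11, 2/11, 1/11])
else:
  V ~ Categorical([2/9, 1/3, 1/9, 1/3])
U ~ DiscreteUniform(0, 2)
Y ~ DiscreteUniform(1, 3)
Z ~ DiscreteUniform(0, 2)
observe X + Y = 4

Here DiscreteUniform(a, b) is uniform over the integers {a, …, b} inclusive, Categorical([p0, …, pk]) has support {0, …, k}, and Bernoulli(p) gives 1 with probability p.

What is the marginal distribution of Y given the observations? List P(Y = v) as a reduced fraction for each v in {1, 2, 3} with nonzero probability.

Enumerate traces; 144 have nonzero weight after conditioning:
  (W=0, X=2, V=0, U=0, Y=2, Z=0) weight 1/324
  (W=0, X=2, V=0, U=0, Y=2, Z=1) weight 1/324
  (W=0, X=2, V=0, U=0, Y=2, Z=2) weight 1/324
  (W=0, X=2, V=0, U=1, Y=2, Z=0) weight 1/324
  (W=0, X=2, V=0, U=1, Y=2, Z=1) weight 1/324
  (W=0, X=2, V=0, U=1, Y=2, Z=2) weight 1/324
  (W=0, X=2, V=0, U=2, Y=2, Z=0) weight 1/324
  (W=0, X=2, V=0, U=2, Y=2, Z=1) weight 1/324
  (W=0, X=3, V=0, U=0, Y=1, Z=0) weight 1/324
  … 135 more
Group by Y:
  weight(Y=1) = 1/6
  weight(Y=2) = 1/6
Total weight = 1/6 + 1/6 = 1/3
P(Y=1 | obs) = 1/6 / 1/3 = 1/2
P(Y=2 | obs) = 1/6 / 1/3 = 1/2

P(Y=1) = 1/2, P(Y=2) = 1/2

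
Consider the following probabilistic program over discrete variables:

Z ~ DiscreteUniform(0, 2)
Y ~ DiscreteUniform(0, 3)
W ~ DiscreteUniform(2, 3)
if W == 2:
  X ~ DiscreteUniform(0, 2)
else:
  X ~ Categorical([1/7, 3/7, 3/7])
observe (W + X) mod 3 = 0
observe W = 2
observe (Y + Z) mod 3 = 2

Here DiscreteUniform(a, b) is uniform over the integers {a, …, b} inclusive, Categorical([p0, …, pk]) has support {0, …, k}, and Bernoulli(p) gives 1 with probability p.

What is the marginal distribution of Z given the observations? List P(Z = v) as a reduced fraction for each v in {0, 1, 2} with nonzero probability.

P(Z=0) = 1/4, P(Z=1) = 1/4, P(Z=2) = 1/2

Enumerate traces; 4 have nonzero weight after conditioning:
  (Z=0, Y=2, W=2, X=1) weight 1/72
  (Z=1, Y=1, W=2, X=1) weight 1/72
  (Z=2, Y=0, W=2, X=1) weight 1/72
  (Z=2, Y=3, W=2, X=1) weight 1/72
Group by Z:
  weight(Z=0) = 1/72
  weight(Z=1) = 1/72
  weight(Z=2) = 1/36
Total weight = 1/72 + 1/72 + 1/36 = 1/18
P(Z=0 | obs) = 1/72 / 1/18 = 1/4
P(Z=1 | obs) = 1/72 / 1/18 = 1/4
P(Z=2 | obs) = 1/36 / 1/18 = 1/2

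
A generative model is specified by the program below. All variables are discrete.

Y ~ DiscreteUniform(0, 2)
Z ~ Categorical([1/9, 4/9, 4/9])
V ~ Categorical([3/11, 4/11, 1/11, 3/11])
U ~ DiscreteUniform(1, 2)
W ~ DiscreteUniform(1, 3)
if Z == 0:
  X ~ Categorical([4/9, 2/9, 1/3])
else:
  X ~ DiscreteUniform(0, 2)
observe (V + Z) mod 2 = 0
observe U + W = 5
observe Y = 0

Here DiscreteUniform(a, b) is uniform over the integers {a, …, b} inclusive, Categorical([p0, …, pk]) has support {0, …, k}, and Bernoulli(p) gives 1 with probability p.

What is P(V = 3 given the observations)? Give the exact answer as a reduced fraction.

Enumerate traces; 18 have nonzero weight after conditioning:
  (Y=0, Z=0, V=0, U=2, W=3, X=0) weight 2/2673
  (Y=0, Z=0, V=0, U=2, W=3, X=1) weight 1/2673
  (Y=0, Z=0, V=0, U=2, W=3, X=2) weight 1/1782
  (Y=0, Z=0, V=2, U=2, W=3, X=0) weight 2/8019
  (Y=0, Z=0, V=2, U=2, W=3, X=1) weight 1/8019
  (Y=0, Z=0, V=2, U=2, W=3, X=2) weight 1/5346
  (Y=0, Z=1, V=1, U=2, W=3, X=0) weight 8/2673
  (Y=0, Z=1, V=1, U=2, W=3, X=1) weight 8/2673
  (Y=0, Z=1, V=3, U=2, W=3, X=0) weight 2/891
  … 9 more
Group by V:
  weight(V=0) = 5/594
  weight(V=1) = 8/891
  weight(V=2) = 5/1782
  weight(V=3) = 2/297
Total weight = 5/594 + 8/891 + 5/1782 + 2/297 = 8/297
P(V=0 | obs) = 5/594 / 8/297 = 5/16
P(V=1 | obs) = 8/891 / 8/297 = 1/3
P(V=2 | obs) = 5/1782 / 8/297 = 5/48
P(V=3 | obs) = 2/297 / 8/297 = 1/4

P(V = 3 | obs) = 1/4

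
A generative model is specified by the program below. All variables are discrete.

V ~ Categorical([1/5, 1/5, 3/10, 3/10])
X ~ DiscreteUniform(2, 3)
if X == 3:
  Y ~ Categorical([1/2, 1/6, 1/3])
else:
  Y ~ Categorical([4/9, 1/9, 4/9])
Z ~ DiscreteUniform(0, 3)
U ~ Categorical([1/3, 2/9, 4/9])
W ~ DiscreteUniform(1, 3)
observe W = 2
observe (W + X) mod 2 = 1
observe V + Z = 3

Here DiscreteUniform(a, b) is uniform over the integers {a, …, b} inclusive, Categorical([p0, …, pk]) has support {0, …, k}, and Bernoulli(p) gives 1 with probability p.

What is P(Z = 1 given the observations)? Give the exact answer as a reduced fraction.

Enumerate traces; 36 have nonzero weight after conditioning:
  (V=0, X=3, Y=0, Z=3, U=0, W=2) weight 1/720
  (V=0, X=3, Y=0, Z=3, U=1, W=2) weight 1/1080
  (V=0, X=3, Y=0, Z=3, U=2, W=2) weight 1/540
  (V=0, X=3, Y=1, Z=3, U=0, W=2) weight 1/2160
  (V=0, X=3, Y=1, Z=3, U=1, W=2) weight 1/3240
  (V=0, X=3, Y=1, Z=3, U=2, W=2) weight 1/1620
  (V=0, X=3, Y=2, Z=3, U=0, W=2) weight 1/1080
  (V=0, X=3, Y=2, Z=3, U=1, W=2) weight 1/1620
  (V=1, X=3, Y=0, Z=2, U=0, W=2) weight 1/720
  (V=2, X=3, Y=0, Z=1, U=0, W=2) weight 1/480
  … 26 more
Group by Z:
  weight(Z=0) = 1/80
  weight(Z=1) = 1/80
  weight(Z=2) = 1/120
  weight(Z=3) = 1/120
Total weight = 1/80 + 1/80 + 1/120 + 1/120 = 1/24
P(Z=0 | obs) = 1/80 / 1/24 = 3/10
P(Z=1 | obs) = 1/80 / 1/24 = 3/10
P(Z=2 | obs) = 1/120 / 1/24 = 1/5
P(Z=3 | obs) = 1/120 / 1/24 = 1/5

P(Z = 1 | obs) = 3/10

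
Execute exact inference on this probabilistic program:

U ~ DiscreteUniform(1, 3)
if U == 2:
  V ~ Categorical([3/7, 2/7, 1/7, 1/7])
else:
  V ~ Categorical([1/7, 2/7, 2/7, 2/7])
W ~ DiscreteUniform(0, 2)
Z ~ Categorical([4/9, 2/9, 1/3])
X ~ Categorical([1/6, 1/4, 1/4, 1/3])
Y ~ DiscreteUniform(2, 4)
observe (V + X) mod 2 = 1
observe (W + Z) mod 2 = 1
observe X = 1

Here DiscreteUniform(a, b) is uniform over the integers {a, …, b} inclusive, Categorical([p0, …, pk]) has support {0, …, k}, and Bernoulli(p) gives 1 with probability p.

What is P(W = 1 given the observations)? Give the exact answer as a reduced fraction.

P(W = 1 | obs) = 7/11

Enumerate traces; 72 have nonzero weight after conditioning:
  (U=1, V=0, W=0, Z=1, X=1, Y=2) weight 1/3402
  (U=1, V=0, W=0, Z=1, X=1, Y=3) weight 1/3402
  (U=1, V=0, W=0, Z=1, X=1, Y=4) weight 1/3402
  (U=1, V=0, W=1, Z=0, X=1, Y=2) weight 1/1701
  (U=1, V=0, W=1, Z=0, X=1, Y=3) weight 1/1701
  (U=1, V=0, W=1, Z=0, X=1, Y=4) weight 1/1701
  (U=1, V=0, W=1, Z=2, X=1, Y=2) weight 1/2268
  (U=1, V=0, W=1, Z=2, X=1, Y=3) weight 1/2268
  (U=1, V=0, W=2, Z=1, X=1, Y=2) weight 1/3402
  … 63 more
Group by W:
  weight(W=0) = 5/567
  weight(W=1) = 5/162
  weight(W=2) = 5/567
Total weight = 5/567 + 5/162 + 5/567 = 55/1134
P(W=0 | obs) = 5/567 / 55/1134 = 2/11
P(W=1 | obs) = 5/162 / 55/1134 = 7/11
P(W=2 | obs) = 5/567 / 55/1134 = 2/11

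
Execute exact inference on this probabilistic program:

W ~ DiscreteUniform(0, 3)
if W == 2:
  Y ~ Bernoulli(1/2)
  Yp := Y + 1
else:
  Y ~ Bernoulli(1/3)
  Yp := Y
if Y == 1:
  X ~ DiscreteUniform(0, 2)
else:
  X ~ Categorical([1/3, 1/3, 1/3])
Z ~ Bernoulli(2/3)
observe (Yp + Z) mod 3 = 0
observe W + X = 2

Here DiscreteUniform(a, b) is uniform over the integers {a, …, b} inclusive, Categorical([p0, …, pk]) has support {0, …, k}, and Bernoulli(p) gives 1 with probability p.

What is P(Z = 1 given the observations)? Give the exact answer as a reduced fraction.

Enumerate traces; 3 have nonzero weight after conditioning:
  (W=0, Y=0, X=2, Z=0) weight 1/54
  (W=1, Y=0, X=1, Z=0) weight 1/54
  (W=2, Y=1, X=0, Z=1) weight 1/36
Group by Z:
  weight(Z=0) = 1/27
  weight(Z=1) = 1/36
Total weight = 1/27 + 1/36 = 7/108
P(Z=0 | obs) = 1/27 / 7/108 = 4/7
P(Z=1 | obs) = 1/36 / 7/108 = 3/7

P(Z = 1 | obs) = 3/7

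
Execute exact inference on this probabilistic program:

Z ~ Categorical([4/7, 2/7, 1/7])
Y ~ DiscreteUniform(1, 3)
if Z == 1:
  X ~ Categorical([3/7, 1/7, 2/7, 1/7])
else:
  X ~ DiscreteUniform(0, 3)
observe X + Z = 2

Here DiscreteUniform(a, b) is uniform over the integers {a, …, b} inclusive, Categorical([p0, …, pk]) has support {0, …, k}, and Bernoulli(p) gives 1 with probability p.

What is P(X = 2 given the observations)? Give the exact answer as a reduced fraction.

P(X = 2 | obs) = 28/43

Enumerate traces; 9 have nonzero weight after conditioning:
  (Z=0, Y=1, X=2) weight 1/21
  (Z=0, Y=2, X=2) weight 1/21
  (Z=0, Y=3, X=2) weight 1/21
  (Z=1, Y=1, X=1) weight 2/147
  (Z=1, Y=2, X=1) weight 2/147
  (Z=1, Y=3, X=1) weight 2/147
  (Z=2, Y=1, X=0) weight 1/84
  (Z=2, Y=2, X=0) weight 1/84
  … 1 more
Group by X:
  weight(X=0) = 1/28
  weight(X=1) = 2/49
  weight(X=2) = 1/7
Total weight = 1/28 + 2/49 + 1/7 = 43/196
P(X=0 | obs) = 1/28 / 43/196 = 7/43
P(X=1 | obs) = 2/49 / 43/196 = 8/43
P(X=2 | obs) = 1/7 / 43/196 = 28/43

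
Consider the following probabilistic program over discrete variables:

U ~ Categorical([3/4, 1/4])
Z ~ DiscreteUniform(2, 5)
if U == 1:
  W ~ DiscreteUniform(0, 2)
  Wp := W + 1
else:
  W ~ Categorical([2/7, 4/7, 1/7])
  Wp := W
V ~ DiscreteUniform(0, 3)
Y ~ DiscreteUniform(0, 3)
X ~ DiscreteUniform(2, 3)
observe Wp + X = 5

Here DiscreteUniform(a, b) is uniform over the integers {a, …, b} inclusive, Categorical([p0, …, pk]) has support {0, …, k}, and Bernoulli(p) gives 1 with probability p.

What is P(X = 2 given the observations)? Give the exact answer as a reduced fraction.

Enumerate traces; 192 have nonzero weight after conditioning:
  (U=0, Z=2, W=2, V=0, Y=0, X=3) weight 3/3584
  (U=0, Z=2, W=2, V=0, Y=1, X=3) weight 3/3584
  (U=0, Z=2, W=2, V=0, Y=2, X=3) weight 3/3584
  (U=0, Z=2, W=2, V=0, Y=3, X=3) weight 3/3584
  (U=0, Z=2, W=2, V=1, Y=0, X=3) weight 3/3584
  (U=0, Z=2, W=2, V=1, Y=1, X=3) weight 3/3584
  (U=0, Z=2, W=2, V=1, Y=2, X=3) weight 3/3584
  (U=0, Z=2, W=2, V=1, Y=3, X=3) weight 3/3584
  (U=1, Z=2, W=2, V=0, Y=0, X=2) weight 1/1536
  … 183 more
Group by X:
  weight(X=2) = 1/24
  weight(X=3) = 2/21
Total weight = 1/24 + 2/21 = 23/168
P(X=2 | obs) = 1/24 / 23/168 = 7/23
P(X=3 | obs) = 2/21 / 23/168 = 16/23

P(X = 2 | obs) = 7/23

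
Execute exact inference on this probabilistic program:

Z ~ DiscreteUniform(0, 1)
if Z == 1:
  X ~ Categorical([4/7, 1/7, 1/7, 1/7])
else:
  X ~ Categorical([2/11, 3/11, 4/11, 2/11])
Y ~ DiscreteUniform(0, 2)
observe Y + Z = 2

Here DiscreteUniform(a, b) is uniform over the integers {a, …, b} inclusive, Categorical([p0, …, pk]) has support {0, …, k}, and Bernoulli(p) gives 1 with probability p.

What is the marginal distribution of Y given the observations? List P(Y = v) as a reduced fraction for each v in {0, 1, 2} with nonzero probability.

Enumerate traces; 8 have nonzero weight after conditioning:
  (Z=0, X=0, Y=2) weight 1/33
  (Z=0, X=1, Y=2) weight 1/22
  (Z=0, X=2, Y=2) weight 2/33
  (Z=0, X=3, Y=2) weight 1/33
  (Z=1, X=0, Y=1) weight 2/21
  (Z=1, X=1, Y=1) weight 1/42
  (Z=1, X=2, Y=1) weight 1/42
  (Z=1, X=3, Y=1) weight 1/42
Group by Y:
  weight(Y=1) = 1/6
  weight(Y=2) = 1/6
Total weight = 1/6 + 1/6 = 1/3
P(Y=1 | obs) = 1/6 / 1/3 = 1/2
P(Y=2 | obs) = 1/6 / 1/3 = 1/2

P(Y=1) = 1/2, P(Y=2) = 1/2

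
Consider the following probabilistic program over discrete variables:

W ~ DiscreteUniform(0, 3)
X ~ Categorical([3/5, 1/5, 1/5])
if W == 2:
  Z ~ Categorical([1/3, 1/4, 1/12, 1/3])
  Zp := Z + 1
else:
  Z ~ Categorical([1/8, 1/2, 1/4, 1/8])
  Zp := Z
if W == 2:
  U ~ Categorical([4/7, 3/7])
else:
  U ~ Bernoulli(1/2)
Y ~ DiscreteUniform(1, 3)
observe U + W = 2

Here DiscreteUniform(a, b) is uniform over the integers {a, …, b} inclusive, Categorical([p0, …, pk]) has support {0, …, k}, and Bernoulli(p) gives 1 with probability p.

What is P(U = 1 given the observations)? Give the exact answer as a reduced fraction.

Enumerate traces; 72 have nonzero weight after conditioning:
  (W=1, X=0, Z=0, U=1, Y=1) weight 1/320
  (W=1, X=0, Z=0, U=1, Y=2) weight 1/320
  (W=1, X=0, Z=0, U=1, Y=3) weight 1/320
  (W=1, X=0, Z=1, U=1, Y=1) weight 1/80
  (W=1, X=0, Z=1, U=1, Y=2) weight 1/80
  (W=1, X=0, Z=1, U=1, Y=3) weight 1/80
  (W=1, X=0, Z=2, U=1, Y=1) weight 1/160
  (W=1, X=0, Z=2, U=1, Y=2) weight 1/160
  (W=2, X=0, Z=0, U=0, Y=1) weight 1/105
  … 63 more
Group by U:
  weight(U=0) = 1/7
  weight(U=1) = 1/8
Total weight = 1/7 + 1/8 = 15/56
P(U=0 | obs) = 1/7 / 15/56 = 8/15
P(U=1 | obs) = 1/8 / 15/56 = 7/15

P(U = 1 | obs) = 7/15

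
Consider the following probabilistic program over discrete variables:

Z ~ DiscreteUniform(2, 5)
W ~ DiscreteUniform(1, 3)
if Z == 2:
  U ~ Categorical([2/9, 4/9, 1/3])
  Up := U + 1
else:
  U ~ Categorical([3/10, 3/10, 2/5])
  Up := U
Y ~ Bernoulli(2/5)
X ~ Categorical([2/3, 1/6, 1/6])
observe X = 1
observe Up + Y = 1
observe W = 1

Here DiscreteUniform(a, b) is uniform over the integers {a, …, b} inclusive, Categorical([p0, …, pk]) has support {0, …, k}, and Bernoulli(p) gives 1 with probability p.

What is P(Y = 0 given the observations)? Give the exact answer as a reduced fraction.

P(Y = 0 | obs) = 101/155

Enumerate traces; 7 have nonzero weight after conditioning:
  (Z=2, W=1, U=0, Y=0, X=1) weight 1/540
  (Z=3, W=1, U=0, Y=1, X=1) weight 1/600
  (Z=3, W=1, U=1, Y=0, X=1) weight 1/400
  (Z=4, W=1, U=0, Y=1, X=1) weight 1/600
  (Z=4, W=1, U=1, Y=0, X=1) weight 1/400
  (Z=5, W=1, U=0, Y=1, X=1) weight 1/600
  (Z=5, W=1, U=1, Y=0, X=1) weight 1/400
Group by Y:
  weight(Y=0) = 101/10800
  weight(Y=1) = 1/200
Total weight = 101/10800 + 1/200 = 31/2160
P(Y=0 | obs) = 101/10800 / 31/2160 = 101/155
P(Y=1 | obs) = 1/200 / 31/2160 = 54/155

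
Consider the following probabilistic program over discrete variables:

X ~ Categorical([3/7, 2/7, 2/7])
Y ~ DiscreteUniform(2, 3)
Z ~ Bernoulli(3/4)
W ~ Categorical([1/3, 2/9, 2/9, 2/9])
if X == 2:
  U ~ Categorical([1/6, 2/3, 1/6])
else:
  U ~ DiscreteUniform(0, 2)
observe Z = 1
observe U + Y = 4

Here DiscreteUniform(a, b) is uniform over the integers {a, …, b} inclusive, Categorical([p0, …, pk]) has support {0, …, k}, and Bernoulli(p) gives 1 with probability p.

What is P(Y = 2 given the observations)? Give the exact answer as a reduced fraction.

Enumerate traces; 24 have nonzero weight after conditioning:
  (X=0, Y=2, Z=1, W=0, U=2) weight 1/56
  (X=0, Y=2, Z=1, W=1, U=2) weight 1/84
  (X=0, Y=2, Z=1, W=2, U=2) weight 1/84
  (X=0, Y=2, Z=1, W=3, U=2) weight 1/84
  (X=0, Y=3, Z=1, W=0, U=1) weight 1/56
  (X=0, Y=3, Z=1, W=1, U=1) weight 1/84
  (X=0, Y=3, Z=1, W=2, U=1) weight 1/84
  (X=0, Y=3, Z=1, W=3, U=1) weight 1/84
  … 16 more
Group by Y:
  weight(Y=2) = 3/28
  weight(Y=3) = 9/56
Total weight = 3/28 + 9/56 = 15/56
P(Y=2 | obs) = 3/28 / 15/56 = 2/5
P(Y=3 | obs) = 9/56 / 15/56 = 3/5

P(Y = 2 | obs) = 2/5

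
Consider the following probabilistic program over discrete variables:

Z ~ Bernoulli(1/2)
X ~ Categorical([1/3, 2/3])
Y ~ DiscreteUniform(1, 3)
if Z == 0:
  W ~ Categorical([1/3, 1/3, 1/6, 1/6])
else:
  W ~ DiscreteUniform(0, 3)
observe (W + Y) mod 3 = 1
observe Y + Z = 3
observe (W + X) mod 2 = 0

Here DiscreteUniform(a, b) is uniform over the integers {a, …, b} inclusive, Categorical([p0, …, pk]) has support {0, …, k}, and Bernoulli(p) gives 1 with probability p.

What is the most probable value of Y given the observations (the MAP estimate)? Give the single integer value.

Enumerate traces; 2 have nonzero weight after conditioning:
  (Z=0, X=1, Y=3, W=1) weight 1/27
  (Z=1, X=0, Y=2, W=2) weight 1/72
Group by Y:
  weight(Y=2) = 1/72
  weight(Y=3) = 1/27
Total weight = 1/72 + 1/27 = 11/216
P(Y=2 | obs) = 1/72 / 11/216 = 3/11
P(Y=3 | obs) = 1/27 / 11/216 = 8/11
argmax = 3

argmax_v P(Y = v | obs) = 3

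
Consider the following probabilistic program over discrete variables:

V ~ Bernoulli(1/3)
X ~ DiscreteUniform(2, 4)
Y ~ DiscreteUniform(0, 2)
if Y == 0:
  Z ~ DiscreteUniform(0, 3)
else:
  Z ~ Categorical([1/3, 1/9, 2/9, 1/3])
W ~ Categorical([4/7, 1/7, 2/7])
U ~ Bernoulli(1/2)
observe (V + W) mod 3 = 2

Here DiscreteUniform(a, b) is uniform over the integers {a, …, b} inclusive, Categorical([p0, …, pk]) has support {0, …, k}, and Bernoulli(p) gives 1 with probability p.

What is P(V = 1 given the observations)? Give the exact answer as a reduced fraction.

Enumerate traces; 144 have nonzero weight after conditioning:
  (V=0, X=2, Y=0, Z=0, W=2, U=0) weight 1/378
  (V=0, X=2, Y=0, Z=0, W=2, U=1) weight 1/378
  (V=0, X=2, Y=0, Z=1, W=2, U=0) weight 1/378
  (V=0, X=2, Y=0, Z=1, W=2, U=1) weight 1/378
  (V=0, X=2, Y=0, Z=2, W=2, U=0) weight 1/378
  (V=0, X=2, Y=0, Z=2, W=2, U=1) weight 1/378
  (V=0, X=2, Y=0, Z=3, W=2, U=0) weight 1/378
  (V=0, X=2, Y=0, Z=3, W=2, U=1) weight 1/378
  (V=1, X=2, Y=0, Z=0, W=1, U=0) weight 1/1512
  … 135 more
Group by V:
  weight(V=0) = 4/21
  weight(V=1) = 1/21
Total weight = 4/21 + 1/21 = 5/21
P(V=0 | obs) = 4/21 / 5/21 = 4/5
P(V=1 | obs) = 1/21 / 5/21 = 1/5

P(V = 1 | obs) = 1/5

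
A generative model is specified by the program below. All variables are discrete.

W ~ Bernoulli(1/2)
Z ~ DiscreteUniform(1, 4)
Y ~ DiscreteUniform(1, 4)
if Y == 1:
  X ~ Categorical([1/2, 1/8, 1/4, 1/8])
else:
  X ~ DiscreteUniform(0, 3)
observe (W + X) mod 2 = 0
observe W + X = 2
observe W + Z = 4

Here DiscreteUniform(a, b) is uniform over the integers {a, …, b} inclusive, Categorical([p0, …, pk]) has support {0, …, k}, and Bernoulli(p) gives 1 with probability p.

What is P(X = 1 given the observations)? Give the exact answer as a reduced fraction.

Enumerate traces; 8 have nonzero weight after conditioning:
  (W=0, Z=4, Y=1, X=2) weight 1/128
  (W=0, Z=4, Y=2, X=2) weight 1/128
  (W=0, Z=4, Y=3, X=2) weight 1/128
  (W=0, Z=4, Y=4, X=2) weight 1/128
  (W=1, Z=3, Y=1, X=1) weight 1/256
  (W=1, Z=3, Y=2, X=1) weight 1/128
  (W=1, Z=3, Y=3, X=1) weight 1/128
  (W=1, Z=3, Y=4, X=1) weight 1/128
Group by X:
  weight(X=1) = 7/256
  weight(X=2) = 1/32
Total weight = 7/256 + 1/32 = 15/256
P(X=1 | obs) = 7/256 / 15/256 = 7/15
P(X=2 | obs) = 1/32 / 15/256 = 8/15

P(X = 1 | obs) = 7/15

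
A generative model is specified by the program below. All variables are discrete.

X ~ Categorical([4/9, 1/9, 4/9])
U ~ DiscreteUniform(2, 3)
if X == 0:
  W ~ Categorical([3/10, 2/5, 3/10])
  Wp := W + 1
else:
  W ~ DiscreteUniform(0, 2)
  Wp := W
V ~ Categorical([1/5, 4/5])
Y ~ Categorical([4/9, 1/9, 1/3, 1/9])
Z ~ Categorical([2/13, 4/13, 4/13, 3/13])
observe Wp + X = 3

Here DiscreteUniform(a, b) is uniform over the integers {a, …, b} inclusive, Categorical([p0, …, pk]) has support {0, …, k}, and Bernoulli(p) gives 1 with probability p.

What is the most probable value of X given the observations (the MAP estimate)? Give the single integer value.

argmax_v P(X = v | obs) = 2

Enumerate traces; 192 have nonzero weight after conditioning:
  (X=0, U=2, W=2, V=0, Y=0, Z=0) weight 8/8775
  (X=0, U=2, W=2, V=0, Y=0, Z=1) weight 16/8775
  (X=0, U=2, W=2, V=0, Y=0, Z=2) weight 16/8775
  (X=0, U=2, W=2, V=0, Y=0, Z=3) weight 4/2925
  (X=0, U=2, W=2, V=0, Y=1, Z=0) weight 2/8775
  (X=0, U=2, W=2, V=0, Y=1, Z=1) weight 4/8775
  (X=0, U=2, W=2, V=0, Y=1, Z=2) weight 4/8775
  (X=0, U=2, W=2, V=0, Y=1, Z=3) weight 1/2925
  (X=1, U=2, W=2, V=0, Y=0, Z=0) weight 4/15795
  (X=2, U=2, W=1, V=0, Y=0, Z=0) weight 16/15795
  … 182 more
Group by X:
  weight(X=0) = 2/15
  weight(X=1) = 1/27
  weight(X=2) = 4/27
Total weight = 2/15 + 1/27 + 4/27 = 43/135
P(X=0 | obs) = 2/15 / 43/135 = 18/43
P(X=1 | obs) = 1/27 / 43/135 = 5/43
P(X=2 | obs) = 4/27 / 43/135 = 20/43
argmax = 2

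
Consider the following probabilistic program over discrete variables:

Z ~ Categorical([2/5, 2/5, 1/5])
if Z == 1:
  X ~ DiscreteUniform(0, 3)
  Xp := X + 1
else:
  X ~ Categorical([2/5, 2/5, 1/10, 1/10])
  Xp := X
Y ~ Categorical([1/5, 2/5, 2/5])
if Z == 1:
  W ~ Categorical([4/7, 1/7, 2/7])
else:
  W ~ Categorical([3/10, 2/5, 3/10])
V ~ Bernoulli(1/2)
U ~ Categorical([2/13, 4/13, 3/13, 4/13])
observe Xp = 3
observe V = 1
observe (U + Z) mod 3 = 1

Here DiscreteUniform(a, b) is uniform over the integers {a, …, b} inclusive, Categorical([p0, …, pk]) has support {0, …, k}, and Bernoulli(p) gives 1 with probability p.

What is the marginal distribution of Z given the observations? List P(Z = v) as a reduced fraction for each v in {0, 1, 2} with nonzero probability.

P(Z=0) = 8/41, P(Z=1) = 30/41, P(Z=2) = 3/41

Enumerate traces; 36 have nonzero weight after conditioning:
  (Z=0, X=3, Y=0, W=0, V=1, U=1) weight 3/8125
  (Z=0, X=3, Y=0, W=1, V=1, U=1) weight 4/8125
  (Z=0, X=3, Y=0, W=2, V=1, U=1) weight 3/8125
  (Z=0, X=3, Y=1, W=0, V=1, U=1) weight 6/8125
  (Z=0, X=3, Y=1, W=1, V=1, U=1) weight 8/8125
  (Z=0, X=3, Y=1, W=2, V=1, U=1) weight 6/8125
  (Z=0, X=3, Y=2, W=0, V=1, U=1) weight 6/8125
  (Z=0, X=3, Y=2, W=1, V=1, U=1) weight 8/8125
  (Z=1, X=2, Y=0, W=0, V=1, U=0) weight 2/2275
  (Z=2, X=3, Y=0, W=0, V=1, U=2) weight 9/65000
  … 26 more
Group by Z:
  weight(Z=0) = 2/325
  weight(Z=1) = 3/130
  weight(Z=2) = 3/1300
Total weight = 2/325 + 3/130 + 3/1300 = 41/1300
P(Z=0 | obs) = 2/325 / 41/1300 = 8/41
P(Z=1 | obs) = 3/130 / 41/1300 = 30/41
P(Z=2 | obs) = 3/1300 / 41/1300 = 3/41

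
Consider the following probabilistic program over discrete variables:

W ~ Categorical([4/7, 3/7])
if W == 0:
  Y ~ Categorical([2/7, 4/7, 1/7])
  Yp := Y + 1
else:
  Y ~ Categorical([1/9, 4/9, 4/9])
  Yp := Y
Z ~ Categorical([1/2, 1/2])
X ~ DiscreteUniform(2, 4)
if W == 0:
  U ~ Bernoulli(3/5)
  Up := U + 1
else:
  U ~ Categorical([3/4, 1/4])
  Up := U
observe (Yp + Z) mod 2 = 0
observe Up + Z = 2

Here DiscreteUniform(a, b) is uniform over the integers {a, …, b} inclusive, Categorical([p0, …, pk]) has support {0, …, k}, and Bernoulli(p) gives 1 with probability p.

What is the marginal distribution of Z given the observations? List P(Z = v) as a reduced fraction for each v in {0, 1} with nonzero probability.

Enumerate traces; 12 have nonzero weight after conditioning:
  (W=0, Y=0, Z=1, X=2, U=0) weight 8/735
  (W=0, Y=0, Z=1, X=3, U=0) weight 8/735
  (W=0, Y=0, Z=1, X=4, U=0) weight 8/735
  (W=0, Y=1, Z=0, X=2, U=1) weight 8/245
  (W=0, Y=1, Z=0, X=3, U=1) weight 8/245
  (W=0, Y=1, Z=0, X=4, U=1) weight 8/245
  (W=0, Y=2, Z=1, X=2, U=0) weight 4/735
  (W=0, Y=2, Z=1, X=3, U=0) weight 4/735
  … 4 more
Group by Z:
  weight(Z=0) = 24/245
  weight(Z=1) = 107/1470
Total weight = 24/245 + 107/1470 = 251/1470
P(Z=0 | obs) = 24/245 / 251/1470 = 144/251
P(Z=1 | obs) = 107/1470 / 251/1470 = 107/251

P(Z=0) = 144/251, P(Z=1) = 107/251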